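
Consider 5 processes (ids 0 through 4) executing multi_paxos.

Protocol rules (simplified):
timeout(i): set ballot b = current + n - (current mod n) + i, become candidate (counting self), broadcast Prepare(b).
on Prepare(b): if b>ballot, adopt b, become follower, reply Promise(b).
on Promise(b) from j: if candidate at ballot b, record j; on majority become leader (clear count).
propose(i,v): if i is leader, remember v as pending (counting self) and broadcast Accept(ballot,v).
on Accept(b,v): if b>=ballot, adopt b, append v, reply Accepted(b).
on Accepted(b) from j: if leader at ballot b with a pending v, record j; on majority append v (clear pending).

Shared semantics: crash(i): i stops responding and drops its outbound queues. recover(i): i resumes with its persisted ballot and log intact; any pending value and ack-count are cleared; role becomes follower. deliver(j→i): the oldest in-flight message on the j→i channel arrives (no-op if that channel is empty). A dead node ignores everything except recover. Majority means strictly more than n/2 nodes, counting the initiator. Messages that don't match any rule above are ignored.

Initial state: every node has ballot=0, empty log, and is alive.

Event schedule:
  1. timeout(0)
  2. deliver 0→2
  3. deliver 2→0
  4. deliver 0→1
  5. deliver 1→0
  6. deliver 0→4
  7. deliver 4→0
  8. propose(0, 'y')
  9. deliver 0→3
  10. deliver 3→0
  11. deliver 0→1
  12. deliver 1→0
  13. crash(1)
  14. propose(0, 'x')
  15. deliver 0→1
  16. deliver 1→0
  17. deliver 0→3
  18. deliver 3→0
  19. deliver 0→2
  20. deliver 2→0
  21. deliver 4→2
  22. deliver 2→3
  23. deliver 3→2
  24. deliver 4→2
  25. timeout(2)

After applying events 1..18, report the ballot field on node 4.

5

[1] timeout(0) → N0(cand b5 [-])
[2] deliver 0→2 → N2(foll b5 [-])
[3] deliver 2→0 → ∅
[4] deliver 0→1 → N1(foll b5 [-])
[5] deliver 1→0 → N0(lead b5 [-])
[6] deliver 0→4 → N4(foll b5 [-])
[7] deliver 4→0 → ∅
[8] propose(0,'y') → ∅
[9] deliver 0→3 → N3(foll b5 [-])
[10] deliver 3→0 → ∅
[11] deliver 0→1 → N1(foll b5 [y])
[12] deliver 1→0 → ∅
[13] crash(1) → N1(✗foll b5 [y])
[14] propose(0,'x') → ∅
[15] deliver 0→1 → ∅
[16] deliver 1→0 → ∅
[17] deliver 0→3 → N3(foll b5 [y])
[18] deliver 3→0 → ∅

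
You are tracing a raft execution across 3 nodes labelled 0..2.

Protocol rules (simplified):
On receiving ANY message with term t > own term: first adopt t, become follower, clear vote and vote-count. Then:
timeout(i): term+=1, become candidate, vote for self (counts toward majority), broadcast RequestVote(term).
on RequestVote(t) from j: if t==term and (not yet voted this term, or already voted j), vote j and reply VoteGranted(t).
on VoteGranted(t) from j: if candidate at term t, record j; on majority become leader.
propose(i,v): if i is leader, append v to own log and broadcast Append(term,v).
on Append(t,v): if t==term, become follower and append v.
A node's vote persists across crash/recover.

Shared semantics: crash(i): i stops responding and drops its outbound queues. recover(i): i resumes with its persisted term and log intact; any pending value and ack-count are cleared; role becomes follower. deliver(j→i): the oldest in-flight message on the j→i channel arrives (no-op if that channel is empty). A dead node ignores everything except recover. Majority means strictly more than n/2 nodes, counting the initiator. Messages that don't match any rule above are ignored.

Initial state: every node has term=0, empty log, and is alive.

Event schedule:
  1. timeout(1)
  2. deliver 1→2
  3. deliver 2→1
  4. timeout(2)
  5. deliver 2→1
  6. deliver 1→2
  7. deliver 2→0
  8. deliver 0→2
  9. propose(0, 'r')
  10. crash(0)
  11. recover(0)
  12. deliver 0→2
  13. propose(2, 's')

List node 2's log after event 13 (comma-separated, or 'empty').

s

1. timeout(1):  <1:cand t1 ->
2. deliver 1→2:  <2:foll t1 ->
3. deliver 2→1:  <1:lead t1 ->
4. timeout(2):  <2:cand t2 ->
5. deliver 2→1:  <1:foll t2 ->
6. deliver 1→2:  <2:lead t2 ->
7. deliver 2→0:  <0:foll t2 ->
8. deliver 0→2:  nop
9. propose(0,'r'):  nop
10. crash(0):  <0:✗foll t2 ->
11. recover(0):  <0:foll t2 ->
12. deliver 0→2:  nop
13. propose(2,'s'):  <2:lead t2 s>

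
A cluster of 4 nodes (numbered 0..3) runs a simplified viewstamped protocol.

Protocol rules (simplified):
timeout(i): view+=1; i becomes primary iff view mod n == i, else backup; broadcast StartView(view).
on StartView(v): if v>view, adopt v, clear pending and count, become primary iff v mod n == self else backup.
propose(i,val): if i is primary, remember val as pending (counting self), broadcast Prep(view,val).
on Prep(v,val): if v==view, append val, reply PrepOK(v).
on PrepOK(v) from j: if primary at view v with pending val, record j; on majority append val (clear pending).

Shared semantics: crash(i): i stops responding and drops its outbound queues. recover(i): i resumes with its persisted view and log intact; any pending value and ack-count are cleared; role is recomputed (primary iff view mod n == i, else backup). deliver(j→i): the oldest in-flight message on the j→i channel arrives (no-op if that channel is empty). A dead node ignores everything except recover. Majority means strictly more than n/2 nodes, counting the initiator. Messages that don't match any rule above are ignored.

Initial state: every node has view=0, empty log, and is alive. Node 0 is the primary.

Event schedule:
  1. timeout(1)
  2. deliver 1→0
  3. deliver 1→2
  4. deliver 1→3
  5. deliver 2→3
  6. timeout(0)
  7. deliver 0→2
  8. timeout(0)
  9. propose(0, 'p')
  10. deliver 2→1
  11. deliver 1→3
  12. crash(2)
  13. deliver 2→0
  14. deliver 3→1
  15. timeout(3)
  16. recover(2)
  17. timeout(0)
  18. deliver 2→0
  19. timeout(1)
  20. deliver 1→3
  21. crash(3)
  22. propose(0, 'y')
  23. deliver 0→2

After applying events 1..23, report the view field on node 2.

[1] timeout(1) → N1(prim v1 [-])
[2] deliver 1→0 → N0(back v1 [-])
[3] deliver 1→2 → N2(back v1 [-])
[4] deliver 1→3 → N3(back v1 [-])
[5] deliver 2→3 → ∅
[6] timeout(0) → N0(back v2 [-])
[7] deliver 0→2 → N2(prim v2 [-])
[8] timeout(0) → N0(back v3 [-])
[9] propose(0,'p') → ∅
[10] deliver 2→1 → ∅
[11] deliver 1→3 → ∅
[12] crash(2) → N2(✗prim v2 [-])
[13] deliver 2→0 → ∅
[14] deliver 3→1 → ∅
[15] timeout(3) → N3(back v2 [-])
[16] recover(2) → N2(prim v2 [-])
[17] timeout(0) → N0(prim v4 [-])
[18] deliver 2→0 → ∅
[19] timeout(1) → N1(back v2 [-])
[20] deliver 1→3 → ∅
[21] crash(3) → N3(✗back v2 [-])
[22] propose(0,'y') → ∅
[23] deliver 0→2 → N2(back v3 [-])

3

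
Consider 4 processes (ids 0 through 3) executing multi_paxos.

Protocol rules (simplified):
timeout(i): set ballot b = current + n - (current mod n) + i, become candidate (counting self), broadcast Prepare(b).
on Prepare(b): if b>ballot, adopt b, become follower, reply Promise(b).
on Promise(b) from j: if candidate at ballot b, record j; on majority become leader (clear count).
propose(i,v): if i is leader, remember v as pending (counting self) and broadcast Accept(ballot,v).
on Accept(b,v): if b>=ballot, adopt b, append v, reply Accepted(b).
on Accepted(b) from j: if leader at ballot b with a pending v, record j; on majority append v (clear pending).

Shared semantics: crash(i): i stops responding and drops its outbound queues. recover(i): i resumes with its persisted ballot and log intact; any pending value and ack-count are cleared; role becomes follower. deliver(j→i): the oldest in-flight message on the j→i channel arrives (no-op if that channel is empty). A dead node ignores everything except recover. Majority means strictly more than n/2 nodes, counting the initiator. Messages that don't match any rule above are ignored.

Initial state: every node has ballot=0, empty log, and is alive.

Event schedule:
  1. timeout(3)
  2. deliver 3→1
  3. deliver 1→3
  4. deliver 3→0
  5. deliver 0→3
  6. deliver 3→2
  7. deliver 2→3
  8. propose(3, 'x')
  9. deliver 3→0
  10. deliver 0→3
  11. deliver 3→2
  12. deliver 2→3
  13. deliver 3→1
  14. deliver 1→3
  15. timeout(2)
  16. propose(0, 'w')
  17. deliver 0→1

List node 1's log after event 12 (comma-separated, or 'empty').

empty

after 1 — timeout(3): n3:cand/b7/[-]
after 2 — deliver 3→1: n1:foll/b7/[-]
after 3 — deliver 1→3: ·
after 4 — deliver 3→0: n0:foll/b7/[-]
after 5 — deliver 0→3: n3:lead/b7/[-]
after 6 — deliver 3→2: n2:foll/b7/[-]
after 7 — deliver 2→3: ·
after 8 — propose(3,'x'): ·
after 9 — deliver 3→0: n0:foll/b7/[x]
after 10 — deliver 0→3: ·
after 11 — deliver 3→2: n2:foll/b7/[x]
after 12 — deliver 2→3: n3:lead/b7/[x]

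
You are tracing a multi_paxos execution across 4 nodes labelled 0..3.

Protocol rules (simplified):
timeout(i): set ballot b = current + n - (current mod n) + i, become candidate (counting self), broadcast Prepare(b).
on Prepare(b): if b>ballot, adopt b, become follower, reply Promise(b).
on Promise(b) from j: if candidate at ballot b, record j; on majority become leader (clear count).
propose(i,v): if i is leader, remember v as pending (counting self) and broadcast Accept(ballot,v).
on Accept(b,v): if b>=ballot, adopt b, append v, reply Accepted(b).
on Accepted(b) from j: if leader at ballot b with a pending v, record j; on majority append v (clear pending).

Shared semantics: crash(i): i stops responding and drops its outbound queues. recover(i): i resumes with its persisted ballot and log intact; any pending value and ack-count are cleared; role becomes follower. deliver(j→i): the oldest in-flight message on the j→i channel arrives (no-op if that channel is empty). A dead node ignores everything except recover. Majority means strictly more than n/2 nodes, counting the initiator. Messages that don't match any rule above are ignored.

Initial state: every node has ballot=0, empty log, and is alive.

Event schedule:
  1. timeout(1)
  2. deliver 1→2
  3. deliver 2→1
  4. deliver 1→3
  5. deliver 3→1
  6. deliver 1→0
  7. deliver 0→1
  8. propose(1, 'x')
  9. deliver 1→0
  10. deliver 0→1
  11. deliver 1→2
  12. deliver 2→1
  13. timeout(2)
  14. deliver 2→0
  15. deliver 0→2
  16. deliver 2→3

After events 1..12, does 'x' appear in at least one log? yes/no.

yes

e1 timeout(1): 1[cand,b=5,-]
e2 deliver 1→2: 2[foll,b=5,-]
e3 deliver 2→1: ·
e4 deliver 1→3: 3[foll,b=5,-]
e5 deliver 3→1: 1[lead,b=5,-]
e6 deliver 1→0: 0[foll,b=5,-]
e7 deliver 0→1: ·
e8 propose(1,'x'): ·
e9 deliver 1→0: 0[foll,b=5,x]
e10 deliver 0→1: ·
e11 deliver 1→2: 2[foll,b=5,x]
e12 deliver 2→1: 1[lead,b=5,x]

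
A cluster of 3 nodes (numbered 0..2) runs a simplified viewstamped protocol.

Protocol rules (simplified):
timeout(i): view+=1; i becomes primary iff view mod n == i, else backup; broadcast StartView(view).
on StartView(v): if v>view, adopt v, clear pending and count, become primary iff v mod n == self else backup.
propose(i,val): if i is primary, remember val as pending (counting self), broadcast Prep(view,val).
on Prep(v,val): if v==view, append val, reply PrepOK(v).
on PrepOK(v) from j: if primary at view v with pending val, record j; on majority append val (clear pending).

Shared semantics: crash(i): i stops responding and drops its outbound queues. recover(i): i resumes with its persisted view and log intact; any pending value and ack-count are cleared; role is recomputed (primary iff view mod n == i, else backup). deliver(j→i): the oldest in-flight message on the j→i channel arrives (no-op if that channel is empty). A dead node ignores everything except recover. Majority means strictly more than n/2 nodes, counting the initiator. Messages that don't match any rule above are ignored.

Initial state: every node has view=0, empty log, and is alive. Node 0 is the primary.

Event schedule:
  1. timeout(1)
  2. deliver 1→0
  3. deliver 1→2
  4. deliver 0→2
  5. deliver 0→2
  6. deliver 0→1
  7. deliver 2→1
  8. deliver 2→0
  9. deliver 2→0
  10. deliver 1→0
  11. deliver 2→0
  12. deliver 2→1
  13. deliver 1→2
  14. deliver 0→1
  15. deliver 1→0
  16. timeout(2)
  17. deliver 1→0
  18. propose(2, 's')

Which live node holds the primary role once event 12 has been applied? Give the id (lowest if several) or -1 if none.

1

e1 timeout(1): 1[prim,v=1,-]
e2 deliver 1→0: 0[back,v=1,-]
e3 deliver 1→2: 2[back,v=1,-]
e4 deliver 0→2: ·
e5 deliver 0→2: ·
e6 deliver 0→1: ·
e7 deliver 2→1: ·
e8 deliver 2→0: ·
e9 deliver 2→0: ·
e10 deliver 1→0: ·
e11 deliver 2→0: ·
e12 deliver 2→1: ·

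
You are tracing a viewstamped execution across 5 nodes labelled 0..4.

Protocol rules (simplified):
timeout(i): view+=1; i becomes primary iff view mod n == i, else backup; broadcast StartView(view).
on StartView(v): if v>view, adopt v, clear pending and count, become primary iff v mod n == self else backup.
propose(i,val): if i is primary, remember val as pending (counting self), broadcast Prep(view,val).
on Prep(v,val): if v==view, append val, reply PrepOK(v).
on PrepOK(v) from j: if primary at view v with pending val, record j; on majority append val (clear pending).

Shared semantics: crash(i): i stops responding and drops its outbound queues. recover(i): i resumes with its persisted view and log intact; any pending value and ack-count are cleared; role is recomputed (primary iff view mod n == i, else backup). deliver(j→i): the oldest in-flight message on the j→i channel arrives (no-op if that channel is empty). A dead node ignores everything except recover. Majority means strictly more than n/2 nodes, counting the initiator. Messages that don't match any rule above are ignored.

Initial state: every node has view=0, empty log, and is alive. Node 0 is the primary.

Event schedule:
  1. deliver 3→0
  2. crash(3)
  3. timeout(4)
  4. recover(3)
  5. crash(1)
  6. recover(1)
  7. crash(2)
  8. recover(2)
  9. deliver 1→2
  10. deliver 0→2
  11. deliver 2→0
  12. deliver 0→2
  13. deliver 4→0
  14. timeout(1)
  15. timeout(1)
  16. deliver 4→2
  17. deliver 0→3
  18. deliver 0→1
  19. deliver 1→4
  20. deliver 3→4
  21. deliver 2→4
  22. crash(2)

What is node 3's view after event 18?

[1] deliver 3→0 → ∅
[2] crash(3) → N3(✗back v0 [-])
[3] timeout(4) → N4(back v1 [-])
[4] recover(3) → N3(back v0 [-])
[5] crash(1) → N1(✗back v0 [-])
[6] recover(1) → N1(back v0 [-])
[7] crash(2) → N2(✗back v0 [-])
[8] recover(2) → N2(back v0 [-])
[9] deliver 1→2 → ∅
[10] deliver 0→2 → ∅
[11] deliver 2→0 → ∅
[12] deliver 0→2 → ∅
[13] deliver 4→0 → N0(back v1 [-])
[14] timeout(1) → N1(prim v1 [-])
[15] timeout(1) → N1(back v2 [-])
[16] deliver 4→2 → N2(back v1 [-])
[17] deliver 0→3 → ∅
[18] deliver 0→1 → ∅

0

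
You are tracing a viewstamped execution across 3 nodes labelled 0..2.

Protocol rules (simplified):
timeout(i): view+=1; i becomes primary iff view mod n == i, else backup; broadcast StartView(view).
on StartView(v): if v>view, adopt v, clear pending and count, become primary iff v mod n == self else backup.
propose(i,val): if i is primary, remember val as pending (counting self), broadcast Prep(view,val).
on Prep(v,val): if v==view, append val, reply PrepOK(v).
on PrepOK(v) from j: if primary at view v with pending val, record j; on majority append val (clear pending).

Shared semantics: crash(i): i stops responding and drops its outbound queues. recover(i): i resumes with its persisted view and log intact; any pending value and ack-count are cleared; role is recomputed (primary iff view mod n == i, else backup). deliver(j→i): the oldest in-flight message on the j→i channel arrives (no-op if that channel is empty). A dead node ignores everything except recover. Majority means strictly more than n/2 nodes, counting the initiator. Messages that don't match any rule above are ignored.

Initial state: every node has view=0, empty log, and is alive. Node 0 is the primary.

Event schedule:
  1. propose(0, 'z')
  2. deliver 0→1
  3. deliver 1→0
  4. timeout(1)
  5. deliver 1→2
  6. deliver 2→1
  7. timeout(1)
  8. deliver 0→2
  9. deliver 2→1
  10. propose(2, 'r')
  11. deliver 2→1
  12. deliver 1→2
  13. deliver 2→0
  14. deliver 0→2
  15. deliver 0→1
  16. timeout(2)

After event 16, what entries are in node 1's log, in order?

after 1 — propose(0,'z'): ·
after 2 — deliver 0→1: n1:back/v0/[z]
after 3 — deliver 1→0: n0:prim/v0/[z]
after 4 — timeout(1): n1:prim/v1/[z]
after 5 — deliver 1→2: n2:back/v1/[-]
after 6 — deliver 2→1: ·
after 7 — timeout(1): n1:back/v2/[z]
after 8 — deliver 0→2: ·
after 9 — deliver 2→1: ·
after 10 — propose(2,'r'): ·
after 11 — deliver 2→1: ·
after 12 — deliver 1→2: n2:prim/v2/[-]
after 13 — deliver 2→0: ·
after 14 — deliver 0→2: ·
after 15 — deliver 0→1: ·
after 16 — timeout(2): n2:back/v3/[-]

z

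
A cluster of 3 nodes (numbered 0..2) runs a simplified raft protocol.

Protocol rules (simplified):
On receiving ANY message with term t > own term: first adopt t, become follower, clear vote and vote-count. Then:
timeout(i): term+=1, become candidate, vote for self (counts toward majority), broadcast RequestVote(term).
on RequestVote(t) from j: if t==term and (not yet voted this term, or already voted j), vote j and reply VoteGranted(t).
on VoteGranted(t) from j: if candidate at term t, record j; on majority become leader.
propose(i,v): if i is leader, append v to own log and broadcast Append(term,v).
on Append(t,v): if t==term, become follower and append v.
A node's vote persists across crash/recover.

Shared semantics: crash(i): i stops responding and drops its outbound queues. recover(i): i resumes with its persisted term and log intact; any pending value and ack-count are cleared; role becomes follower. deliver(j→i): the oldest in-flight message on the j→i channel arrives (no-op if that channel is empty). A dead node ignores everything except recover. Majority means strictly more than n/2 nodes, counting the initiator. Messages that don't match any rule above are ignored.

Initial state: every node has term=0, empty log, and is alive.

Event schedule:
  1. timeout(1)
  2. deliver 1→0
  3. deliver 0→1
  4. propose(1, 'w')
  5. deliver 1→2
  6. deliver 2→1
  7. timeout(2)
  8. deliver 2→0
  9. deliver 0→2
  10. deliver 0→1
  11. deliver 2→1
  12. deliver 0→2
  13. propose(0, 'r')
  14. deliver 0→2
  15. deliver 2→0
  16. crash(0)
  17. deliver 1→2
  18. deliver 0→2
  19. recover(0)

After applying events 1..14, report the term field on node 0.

2

1. timeout(1):  <1:cand t1 ->
2. deliver 1→0:  <0:foll t1 ->
3. deliver 0→1:  <1:lead t1 ->
4. propose(1,'w'):  <1:lead t1 w>
5. deliver 1→2:  <2:foll t1 ->
6. deliver 2→1:  nop
7. timeout(2):  <2:cand t2 ->
8. deliver 2→0:  <0:foll t2 ->
9. deliver 0→2:  <2:lead t2 ->
10. deliver 0→1:  nop
11. deliver 2→1:  <1:foll t2 w>
12. deliver 0→2:  nop
13. propose(0,'r'):  nop
14. deliver 0→2:  nop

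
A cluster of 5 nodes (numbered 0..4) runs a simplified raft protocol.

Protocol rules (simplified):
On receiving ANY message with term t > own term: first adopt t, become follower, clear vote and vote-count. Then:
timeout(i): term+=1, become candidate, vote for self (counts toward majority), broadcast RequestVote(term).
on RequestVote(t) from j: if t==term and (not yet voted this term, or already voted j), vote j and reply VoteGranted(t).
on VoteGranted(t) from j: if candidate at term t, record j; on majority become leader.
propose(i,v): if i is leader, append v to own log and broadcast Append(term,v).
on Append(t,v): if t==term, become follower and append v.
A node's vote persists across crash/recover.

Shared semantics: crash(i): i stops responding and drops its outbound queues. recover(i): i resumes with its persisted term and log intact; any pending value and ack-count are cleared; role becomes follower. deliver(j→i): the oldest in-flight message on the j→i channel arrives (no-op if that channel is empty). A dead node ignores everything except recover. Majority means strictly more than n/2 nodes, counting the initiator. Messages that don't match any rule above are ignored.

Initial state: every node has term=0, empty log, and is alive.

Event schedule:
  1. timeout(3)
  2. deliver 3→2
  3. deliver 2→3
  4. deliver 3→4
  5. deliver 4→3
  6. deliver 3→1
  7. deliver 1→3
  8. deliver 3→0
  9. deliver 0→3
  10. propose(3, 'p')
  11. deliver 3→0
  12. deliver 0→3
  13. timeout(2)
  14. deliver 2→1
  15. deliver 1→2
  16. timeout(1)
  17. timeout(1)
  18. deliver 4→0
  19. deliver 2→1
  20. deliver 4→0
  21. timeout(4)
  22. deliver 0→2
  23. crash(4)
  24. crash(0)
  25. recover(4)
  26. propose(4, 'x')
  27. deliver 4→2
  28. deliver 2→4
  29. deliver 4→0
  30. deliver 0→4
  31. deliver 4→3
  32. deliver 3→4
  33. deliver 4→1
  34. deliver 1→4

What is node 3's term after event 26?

1

step 1 timeout(3): 3={cand,t=1,log=-}
step 2 deliver 3→2: 2={foll,t=1,log=-}
step 3 deliver 2→3: —
step 4 deliver 3→4: 4={foll,t=1,log=-}
step 5 deliver 4→3: 3={lead,t=1,log=-}
step 6 deliver 3→1: 1={foll,t=1,log=-}
step 7 deliver 1→3: —
step 8 deliver 3→0: 0={foll,t=1,log=-}
step 9 deliver 0→3: —
step 10 propose(3,'p'): 3={lead,t=1,log=p}
step 11 deliver 3→0: 0={foll,t=1,log=p}
step 12 deliver 0→3: —
step 13 timeout(2): 2={cand,t=2,log=-}
step 14 deliver 2→1: 1={foll,t=2,log=-}
step 15 deliver 1→2: —
step 16 timeout(1): 1={cand,t=3,log=-}
step 17 timeout(1): 1={cand,t=4,log=-}
step 18 deliver 4→0: —
step 19 deliver 2→1: —
step 20 deliver 4→0: —
step 21 timeout(4): 4={cand,t=2,log=-}
step 22 deliver 0→2: —
step 23 crash(4): 4={✗cand,t=2,log=-}
step 24 crash(0): 0={✗foll,t=1,log=p}
step 25 recover(4): 4={foll,t=2,log=-}
step 26 propose(4,'x'): —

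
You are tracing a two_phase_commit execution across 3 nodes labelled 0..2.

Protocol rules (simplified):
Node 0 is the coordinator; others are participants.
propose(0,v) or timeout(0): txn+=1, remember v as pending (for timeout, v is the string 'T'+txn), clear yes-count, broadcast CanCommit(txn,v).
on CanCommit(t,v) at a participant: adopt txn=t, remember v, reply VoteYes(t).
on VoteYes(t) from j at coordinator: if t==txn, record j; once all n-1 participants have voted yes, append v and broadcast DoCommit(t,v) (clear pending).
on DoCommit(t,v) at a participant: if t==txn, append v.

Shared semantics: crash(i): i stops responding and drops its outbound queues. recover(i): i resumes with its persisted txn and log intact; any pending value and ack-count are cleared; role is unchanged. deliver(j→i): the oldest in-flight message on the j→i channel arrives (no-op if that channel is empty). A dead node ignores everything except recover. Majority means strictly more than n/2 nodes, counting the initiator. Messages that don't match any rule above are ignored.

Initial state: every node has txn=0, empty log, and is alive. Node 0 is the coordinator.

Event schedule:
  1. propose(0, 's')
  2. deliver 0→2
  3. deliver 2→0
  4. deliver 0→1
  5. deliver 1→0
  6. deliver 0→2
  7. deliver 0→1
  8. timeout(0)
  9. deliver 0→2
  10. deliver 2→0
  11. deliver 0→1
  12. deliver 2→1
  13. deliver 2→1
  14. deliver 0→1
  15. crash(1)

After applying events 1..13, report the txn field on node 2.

2

[1] propose(0,'s') → N0(coor t1 [-])
[2] deliver 0→2 → N2(part t1 [-])
[3] deliver 2→0 → ∅
[4] deliver 0→1 → N1(part t1 [-])
[5] deliver 1→0 → N0(coor t1 [s])
[6] deliver 0→2 → N2(part t1 [s])
[7] deliver 0→1 → N1(part t1 [s])
[8] timeout(0) → N0(coor t2 [s])
[9] deliver 0→2 → N2(part t2 [s])
[10] deliver 2→0 → ∅
[11] deliver 0→1 → N1(part t2 [s])
[12] deliver 2→1 → ∅
[13] deliver 2→1 → ∅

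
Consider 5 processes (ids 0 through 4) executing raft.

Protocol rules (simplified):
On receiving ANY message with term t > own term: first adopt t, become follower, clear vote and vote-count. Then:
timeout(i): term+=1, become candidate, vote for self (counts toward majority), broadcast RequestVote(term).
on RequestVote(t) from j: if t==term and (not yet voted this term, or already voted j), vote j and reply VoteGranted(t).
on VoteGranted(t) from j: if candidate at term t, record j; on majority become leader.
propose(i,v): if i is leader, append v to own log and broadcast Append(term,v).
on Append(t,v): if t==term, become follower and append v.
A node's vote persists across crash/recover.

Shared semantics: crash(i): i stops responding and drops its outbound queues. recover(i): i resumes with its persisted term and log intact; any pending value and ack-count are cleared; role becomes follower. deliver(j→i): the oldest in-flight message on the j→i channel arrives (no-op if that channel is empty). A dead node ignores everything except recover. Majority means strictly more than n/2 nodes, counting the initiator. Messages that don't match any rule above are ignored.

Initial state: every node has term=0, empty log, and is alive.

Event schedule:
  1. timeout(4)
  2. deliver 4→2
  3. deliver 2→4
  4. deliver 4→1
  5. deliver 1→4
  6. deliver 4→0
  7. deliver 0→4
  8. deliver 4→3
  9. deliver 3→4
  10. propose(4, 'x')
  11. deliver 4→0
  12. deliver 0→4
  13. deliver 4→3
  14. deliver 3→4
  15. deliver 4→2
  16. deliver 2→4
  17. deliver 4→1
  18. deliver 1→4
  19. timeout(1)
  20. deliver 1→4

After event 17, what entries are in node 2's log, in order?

after 1 — timeout(4): n4:cand/t1/[-]
after 2 — deliver 4→2: n2:foll/t1/[-]
after 3 — deliver 2→4: ·
after 4 — deliver 4→1: n1:foll/t1/[-]
after 5 — deliver 1→4: n4:lead/t1/[-]
after 6 — deliver 4→0: n0:foll/t1/[-]
after 7 — deliver 0→4: ·
after 8 — deliver 4→3: n3:foll/t1/[-]
after 9 — deliver 3→4: ·
after 10 — propose(4,'x'): n4:lead/t1/[x]
after 11 — deliver 4→0: n0:foll/t1/[x]
after 12 — deliver 0→4: ·
after 13 — deliver 4→3: n3:foll/t1/[x]
after 14 — deliver 3→4: ·
after 15 — deliver 4→2: n2:foll/t1/[x]
after 16 — deliver 2→4: ·
after 17 — deliver 4→1: n1:foll/t1/[x]

x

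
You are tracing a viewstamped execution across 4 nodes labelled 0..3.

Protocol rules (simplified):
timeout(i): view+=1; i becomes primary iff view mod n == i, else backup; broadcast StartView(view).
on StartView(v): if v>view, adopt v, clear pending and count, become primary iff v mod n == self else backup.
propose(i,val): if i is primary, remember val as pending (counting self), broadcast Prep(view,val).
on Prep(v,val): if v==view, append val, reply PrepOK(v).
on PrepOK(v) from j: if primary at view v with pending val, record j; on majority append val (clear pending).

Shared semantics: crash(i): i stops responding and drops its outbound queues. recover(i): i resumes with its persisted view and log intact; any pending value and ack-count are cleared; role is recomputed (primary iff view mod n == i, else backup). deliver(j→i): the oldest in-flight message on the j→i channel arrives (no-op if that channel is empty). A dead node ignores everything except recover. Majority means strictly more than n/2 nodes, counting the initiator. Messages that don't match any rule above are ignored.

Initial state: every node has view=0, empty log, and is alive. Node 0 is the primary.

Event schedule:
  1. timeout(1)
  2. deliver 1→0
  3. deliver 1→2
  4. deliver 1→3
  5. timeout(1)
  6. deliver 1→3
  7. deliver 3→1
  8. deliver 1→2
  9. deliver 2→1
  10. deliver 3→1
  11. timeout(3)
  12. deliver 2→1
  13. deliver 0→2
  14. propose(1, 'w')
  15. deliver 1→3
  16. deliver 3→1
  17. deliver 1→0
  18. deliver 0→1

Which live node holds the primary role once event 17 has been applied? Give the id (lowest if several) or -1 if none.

2

after 1 — timeout(1): n1:prim/v1/[-]
after 2 — deliver 1→0: n0:back/v1/[-]
after 3 — deliver 1→2: n2:back/v1/[-]
after 4 — deliver 1→3: n3:back/v1/[-]
after 5 — timeout(1): n1:back/v2/[-]
after 6 — deliver 1→3: n3:back/v2/[-]
after 7 — deliver 3→1: ·
after 8 — deliver 1→2: n2:prim/v2/[-]
after 9 — deliver 2→1: ·
after 10 — deliver 3→1: ·
after 11 — timeout(3): n3:prim/v3/[-]
after 12 — deliver 2→1: ·
after 13 — deliver 0→2: ·
after 14 — propose(1,'w'): ·
after 15 — deliver 1→3: ·
after 16 — deliver 3→1: n1:back/v3/[-]
after 17 — deliver 1→0: n0:back/v2/[-]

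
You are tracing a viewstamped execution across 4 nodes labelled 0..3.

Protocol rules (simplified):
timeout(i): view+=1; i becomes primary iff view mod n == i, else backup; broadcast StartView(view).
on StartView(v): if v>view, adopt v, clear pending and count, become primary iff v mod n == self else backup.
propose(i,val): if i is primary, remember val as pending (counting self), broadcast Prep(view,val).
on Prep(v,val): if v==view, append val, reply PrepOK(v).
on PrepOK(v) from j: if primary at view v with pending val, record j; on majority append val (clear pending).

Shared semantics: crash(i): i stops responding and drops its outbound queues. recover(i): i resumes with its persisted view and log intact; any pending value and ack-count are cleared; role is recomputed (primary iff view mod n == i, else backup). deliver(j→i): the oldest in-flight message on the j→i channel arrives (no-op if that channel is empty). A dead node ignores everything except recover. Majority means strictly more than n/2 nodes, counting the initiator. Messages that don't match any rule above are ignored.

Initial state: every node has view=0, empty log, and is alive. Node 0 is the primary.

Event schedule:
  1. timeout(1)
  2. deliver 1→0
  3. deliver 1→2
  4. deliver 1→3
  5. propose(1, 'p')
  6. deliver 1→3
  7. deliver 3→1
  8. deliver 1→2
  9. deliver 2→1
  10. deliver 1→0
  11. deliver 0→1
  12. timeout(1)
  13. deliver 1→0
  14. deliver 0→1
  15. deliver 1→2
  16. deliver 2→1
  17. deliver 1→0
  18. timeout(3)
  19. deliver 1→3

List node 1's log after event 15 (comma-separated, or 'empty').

p

after 1 — timeout(1): n1:prim/v1/[-]
after 2 — deliver 1→0: n0:back/v1/[-]
after 3 — deliver 1→2: n2:back/v1/[-]
after 4 — deliver 1→3: n3:back/v1/[-]
after 5 — propose(1,'p'): ·
after 6 — deliver 1→3: n3:back/v1/[p]
after 7 — deliver 3→1: ·
after 8 — deliver 1→2: n2:back/v1/[p]
after 9 — deliver 2→1: n1:prim/v1/[p]
after 10 — deliver 1→0: n0:back/v1/[p]
after 11 — deliver 0→1: ·
after 12 — timeout(1): n1:back/v2/[p]
after 13 — deliver 1→0: n0:back/v2/[p]
after 14 — deliver 0→1: ·
after 15 — deliver 1→2: n2:prim/v2/[p]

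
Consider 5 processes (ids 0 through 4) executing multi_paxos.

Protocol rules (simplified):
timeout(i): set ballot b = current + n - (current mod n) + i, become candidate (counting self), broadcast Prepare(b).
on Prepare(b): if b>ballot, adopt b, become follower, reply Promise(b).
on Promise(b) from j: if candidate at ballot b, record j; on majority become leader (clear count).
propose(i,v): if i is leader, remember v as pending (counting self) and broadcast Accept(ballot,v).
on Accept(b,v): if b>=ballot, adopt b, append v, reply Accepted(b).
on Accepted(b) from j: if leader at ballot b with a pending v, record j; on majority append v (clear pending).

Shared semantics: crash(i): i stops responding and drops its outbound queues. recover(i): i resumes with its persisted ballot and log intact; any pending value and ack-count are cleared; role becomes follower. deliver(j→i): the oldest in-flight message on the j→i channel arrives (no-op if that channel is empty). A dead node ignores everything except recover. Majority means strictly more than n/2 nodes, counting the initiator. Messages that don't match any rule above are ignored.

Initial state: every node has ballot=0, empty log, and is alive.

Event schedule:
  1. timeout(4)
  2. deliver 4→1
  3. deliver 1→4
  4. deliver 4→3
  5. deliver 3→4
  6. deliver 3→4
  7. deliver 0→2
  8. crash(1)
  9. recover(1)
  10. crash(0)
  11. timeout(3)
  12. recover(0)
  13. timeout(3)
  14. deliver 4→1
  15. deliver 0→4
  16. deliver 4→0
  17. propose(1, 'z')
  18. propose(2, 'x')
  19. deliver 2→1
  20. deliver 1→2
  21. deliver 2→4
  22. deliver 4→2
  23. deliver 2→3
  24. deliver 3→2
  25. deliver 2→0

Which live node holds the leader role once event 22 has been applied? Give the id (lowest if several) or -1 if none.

4

e1 timeout(4): 4[cand,b=9,-]
e2 deliver 4→1: 1[foll,b=9,-]
e3 deliver 1→4: ·
e4 deliver 4→3: 3[foll,b=9,-]
e5 deliver 3→4: 4[lead,b=9,-]
e6 deliver 3→4: ·
e7 deliver 0→2: ·
e8 crash(1): 1[✗foll,b=9,-]
e9 recover(1): 1[foll,b=9,-]
e10 crash(0): 0[✗foll,b=0,-]
e11 timeout(3): 3[cand,b=13,-]
e12 recover(0): 0[foll,b=0,-]
e13 timeout(3): 3[cand,b=18,-]
e14 deliver 4→1: ·
e15 deliver 0→4: ·
e16 deliver 4→0: 0[foll,b=9,-]
e17 propose(1,'z'): ·
e18 propose(2,'x'): ·
e19 deliver 2→1: ·
e20 deliver 1→2: ·
e21 deliver 2→4: ·
e22 deliver 4→2: 2[foll,b=9,-]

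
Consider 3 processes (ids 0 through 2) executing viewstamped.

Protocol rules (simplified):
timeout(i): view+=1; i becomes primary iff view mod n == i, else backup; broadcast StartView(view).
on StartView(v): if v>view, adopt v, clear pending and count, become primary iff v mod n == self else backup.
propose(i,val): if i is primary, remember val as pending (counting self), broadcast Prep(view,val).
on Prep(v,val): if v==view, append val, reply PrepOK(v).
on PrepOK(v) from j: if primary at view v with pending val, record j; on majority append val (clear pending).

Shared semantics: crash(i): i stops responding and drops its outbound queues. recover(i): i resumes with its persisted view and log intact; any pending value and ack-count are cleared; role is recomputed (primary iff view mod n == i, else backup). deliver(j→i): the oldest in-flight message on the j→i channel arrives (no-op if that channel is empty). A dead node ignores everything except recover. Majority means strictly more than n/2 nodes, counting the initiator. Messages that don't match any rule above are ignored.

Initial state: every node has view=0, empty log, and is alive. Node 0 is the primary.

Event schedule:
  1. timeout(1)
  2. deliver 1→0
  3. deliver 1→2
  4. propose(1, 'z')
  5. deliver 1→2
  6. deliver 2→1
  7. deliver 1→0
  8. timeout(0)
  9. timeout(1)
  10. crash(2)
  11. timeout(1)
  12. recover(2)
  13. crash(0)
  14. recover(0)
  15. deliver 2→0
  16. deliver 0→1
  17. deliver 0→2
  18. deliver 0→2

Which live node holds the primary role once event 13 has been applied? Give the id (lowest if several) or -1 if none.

-1

[1] timeout(1) → N1(prim v1 [-])
[2] deliver 1→0 → N0(back v1 [-])
[3] deliver 1→2 → N2(back v1 [-])
[4] propose(1,'z') → ∅
[5] deliver 1→2 → N2(back v1 [z])
[6] deliver 2→1 → N1(prim v1 [z])
[7] deliver 1→0 → N0(back v1 [z])
[8] timeout(0) → N0(back v2 [z])
[9] timeout(1) → N1(back v2 [z])
[10] crash(2) → N2(✗back v1 [z])
[11] timeout(1) → N1(back v3 [z])
[12] recover(2) → N2(back v1 [z])
[13] crash(0) → N0(✗back v2 [z])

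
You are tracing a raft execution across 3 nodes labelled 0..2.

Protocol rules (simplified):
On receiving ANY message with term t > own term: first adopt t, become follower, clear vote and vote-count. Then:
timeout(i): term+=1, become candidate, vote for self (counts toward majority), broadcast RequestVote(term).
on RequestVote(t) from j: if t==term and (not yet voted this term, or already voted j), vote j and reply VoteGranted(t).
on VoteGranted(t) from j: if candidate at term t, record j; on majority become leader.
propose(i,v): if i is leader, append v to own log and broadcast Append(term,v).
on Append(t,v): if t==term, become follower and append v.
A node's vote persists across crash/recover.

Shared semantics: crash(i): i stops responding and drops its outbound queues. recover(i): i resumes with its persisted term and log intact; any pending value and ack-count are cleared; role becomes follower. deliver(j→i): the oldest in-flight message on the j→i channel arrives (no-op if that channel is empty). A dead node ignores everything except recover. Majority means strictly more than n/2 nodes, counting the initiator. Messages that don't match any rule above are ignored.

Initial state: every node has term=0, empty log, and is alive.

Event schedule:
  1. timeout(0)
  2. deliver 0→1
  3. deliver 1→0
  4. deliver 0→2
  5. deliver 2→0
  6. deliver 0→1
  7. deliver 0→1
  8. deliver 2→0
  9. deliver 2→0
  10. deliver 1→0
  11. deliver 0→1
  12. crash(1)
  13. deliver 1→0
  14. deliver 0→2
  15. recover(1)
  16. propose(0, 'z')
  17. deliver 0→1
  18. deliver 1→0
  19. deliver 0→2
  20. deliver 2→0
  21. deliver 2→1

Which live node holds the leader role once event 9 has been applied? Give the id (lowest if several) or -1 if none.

0

e1 timeout(0): 0[cand,t=1,-]
e2 deliver 0→1: 1[foll,t=1,-]
e3 deliver 1→0: 0[lead,t=1,-]
e4 deliver 0→2: 2[foll,t=1,-]
e5 deliver 2→0: ·
e6 deliver 0→1: ·
e7 deliver 0→1: ·
e8 deliver 2→0: ·
e9 deliver 2→0: ·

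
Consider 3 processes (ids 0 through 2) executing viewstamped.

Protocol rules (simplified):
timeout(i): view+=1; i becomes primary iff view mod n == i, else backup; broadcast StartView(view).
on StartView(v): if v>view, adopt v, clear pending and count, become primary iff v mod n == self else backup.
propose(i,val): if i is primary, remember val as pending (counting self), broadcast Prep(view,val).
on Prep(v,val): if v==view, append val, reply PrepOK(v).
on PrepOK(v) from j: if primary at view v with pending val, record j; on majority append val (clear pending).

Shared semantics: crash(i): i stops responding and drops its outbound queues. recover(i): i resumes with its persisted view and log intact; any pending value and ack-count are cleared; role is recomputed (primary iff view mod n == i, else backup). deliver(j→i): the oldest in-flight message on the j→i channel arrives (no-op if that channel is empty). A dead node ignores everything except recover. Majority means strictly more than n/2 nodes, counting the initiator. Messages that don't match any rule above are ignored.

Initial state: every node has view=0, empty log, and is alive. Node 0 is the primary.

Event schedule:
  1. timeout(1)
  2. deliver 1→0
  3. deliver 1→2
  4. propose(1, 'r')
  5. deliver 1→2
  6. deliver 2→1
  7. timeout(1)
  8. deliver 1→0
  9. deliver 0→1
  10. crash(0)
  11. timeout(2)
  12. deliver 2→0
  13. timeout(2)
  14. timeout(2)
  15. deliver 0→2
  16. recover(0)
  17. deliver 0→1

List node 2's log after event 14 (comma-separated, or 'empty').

r

after 1 — timeout(1): n1:prim/v1/[-]
after 2 — deliver 1→0: n0:back/v1/[-]
after 3 — deliver 1→2: n2:back/v1/[-]
after 4 — propose(1,'r'): ·
after 5 — deliver 1→2: n2:back/v1/[r]
after 6 — deliver 2→1: n1:prim/v1/[r]
after 7 — timeout(1): n1:back/v2/[r]
after 8 — deliver 1→0: n0:back/v1/[r]
after 9 — deliver 0→1: ·
after 10 — crash(0): n0:✗back/v1/[r]
after 11 — timeout(2): n2:prim/v2/[r]
after 12 — deliver 2→0: ·
after 13 — timeout(2): n2:back/v3/[r]
after 14 — timeout(2): n2:back/v4/[r]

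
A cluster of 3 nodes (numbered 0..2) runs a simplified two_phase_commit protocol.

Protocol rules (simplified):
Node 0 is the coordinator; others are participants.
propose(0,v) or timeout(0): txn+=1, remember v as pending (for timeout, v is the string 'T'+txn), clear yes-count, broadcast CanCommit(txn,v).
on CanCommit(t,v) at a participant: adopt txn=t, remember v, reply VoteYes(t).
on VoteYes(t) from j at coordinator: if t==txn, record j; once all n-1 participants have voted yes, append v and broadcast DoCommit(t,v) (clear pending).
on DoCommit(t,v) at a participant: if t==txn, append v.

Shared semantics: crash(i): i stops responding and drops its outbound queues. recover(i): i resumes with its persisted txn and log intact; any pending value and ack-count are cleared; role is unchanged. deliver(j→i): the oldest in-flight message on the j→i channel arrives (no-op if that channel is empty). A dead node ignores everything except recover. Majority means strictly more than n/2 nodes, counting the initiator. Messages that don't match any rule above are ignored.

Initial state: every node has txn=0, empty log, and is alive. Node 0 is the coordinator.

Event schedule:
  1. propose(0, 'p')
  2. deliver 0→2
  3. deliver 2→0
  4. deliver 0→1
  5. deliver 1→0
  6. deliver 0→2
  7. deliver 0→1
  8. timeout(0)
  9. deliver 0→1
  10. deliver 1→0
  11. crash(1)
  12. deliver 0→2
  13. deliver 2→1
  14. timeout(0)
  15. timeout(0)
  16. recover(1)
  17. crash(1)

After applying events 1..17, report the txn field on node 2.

e1 propose(0,'p'): 0[coor,t=1,-]
e2 deliver 0→2: 2[part,t=1,-]
e3 deliver 2→0: ·
e4 deliver 0→1: 1[part,t=1,-]
e5 deliver 1→0: 0[coor,t=1,p]
e6 deliver 0→2: 2[part,t=1,p]
e7 deliver 0→1: 1[part,t=1,p]
e8 timeout(0): 0[coor,t=2,p]
e9 deliver 0→1: 1[part,t=2,p]
e10 deliver 1→0: ·
e11 crash(1): 1[✗part,t=2,p]
e12 deliver 0→2: 2[part,t=2,p]
e13 deliver 2→1: ·
e14 timeout(0): 0[coor,t=3,p]
e15 timeout(0): 0[coor,t=4,p]
e16 recover(1): 1[part,t=2,p]
e17 crash(1): 1[✗part,t=2,p]

2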